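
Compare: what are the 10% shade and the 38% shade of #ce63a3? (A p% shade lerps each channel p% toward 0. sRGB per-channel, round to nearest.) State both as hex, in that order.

#ce63a3 is rgb(206, 99, 163).
10% shade:
  R: 206 − 20.6 = 185.4 → 185
  G: 99 − 9.9 = 89.1 → 89
  B: 163 + 0.1×(0−163) = 163 − 16.3 = 146.7 → 147
  → #b95993
38% shade:
  R: 206 + 0.38×(0−206) = 206 − 78.28 = 127.72 → 128
  G: 99 − 37.62 = 61.38 → 61
  B: 163 − 61.94 = 101.06 → 101
  → #803d65

#b95993, #803d65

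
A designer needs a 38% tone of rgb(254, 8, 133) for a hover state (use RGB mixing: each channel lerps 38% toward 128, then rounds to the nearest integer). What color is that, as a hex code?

#CE3683

Per channel, c → c + 0.38(128 − c):
  R: 254 − 47.88 = 206.12 → 206
  G: 8 + 45.6 = 53.6 → 54
  B: 133 + 0.38×(128−133) = 133 − 1.9 = 131.1 → 131
rgb(206, 54, 131) = #CE3683.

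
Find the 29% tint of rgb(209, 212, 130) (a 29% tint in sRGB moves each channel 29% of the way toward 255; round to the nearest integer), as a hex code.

#DEE0A6

Per channel, c → c + 0.29(255 − c):
  R: 209 + 0.29×(255−209) = 209 + 13.34 = 222.34 → 222
  G: 212 + 0.29×(255−212) = 212 + 12.47 = 224.47 → 224
  B: 130 + 0.29×(255−130) = 130 + 36.25 = 166.25 → 166
rgb(222, 224, 166) = #DEE0A6.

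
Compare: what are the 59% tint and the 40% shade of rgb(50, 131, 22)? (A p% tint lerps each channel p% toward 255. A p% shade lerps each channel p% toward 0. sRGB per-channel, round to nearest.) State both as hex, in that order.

#ABCC9F, #1E4F0D

59% tint:
  R: 50 + 120.95 = 170.95 → 171
  G: 131 + 73.16 = 204.16 → 204
  B: 22 + 137.47 = 159.47 → 159
  → #ABCC9F
40% shade:
  R: 50 + 0.4×(0−50) = 50 − 20 = 30 → 30
  G: 131 − 52.4 = 78.6 → 79
  B: 22 + 0.4×(0−22) = 22 − 8.8 = 13.2 → 13
  → #1E4F0D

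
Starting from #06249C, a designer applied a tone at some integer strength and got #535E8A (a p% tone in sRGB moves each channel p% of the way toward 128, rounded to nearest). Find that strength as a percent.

#06249C is rgb(6, 36, 156); #535E8A is rgb(83, 94, 138).
On the R channel (widest range): 83 ≈ 6 + (p/100)(128 − 6), so p ≈ 100×(83 − 6)/(128 − 6) = 7700/122 = 63.11.
p = 63 reproduces all three channels after rounding.

63%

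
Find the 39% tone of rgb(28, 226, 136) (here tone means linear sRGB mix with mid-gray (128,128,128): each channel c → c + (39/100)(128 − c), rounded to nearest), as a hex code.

A 39% tone moves each channel 39% toward 128:
  R: 28 + 39 = 67 → 67
  G: 226 + 0.39×(128−226) = 226 − 38.22 = 187.78 → 188
  B: 136 + 0.39×(128−136) = 136 − 3.12 = 132.88 → 133
rgb(67, 188, 133) = #43bc85.

#43bc85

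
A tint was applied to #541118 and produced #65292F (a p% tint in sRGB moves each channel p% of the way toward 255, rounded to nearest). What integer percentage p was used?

#541118 is rgb(84, 17, 24); #65292F is rgb(101, 41, 47).
On the G channel (widest range): 41 ≈ 17 + (p/100)(255 − 17), so p ≈ 100×(41 − 17)/(255 − 17) = 2400/238 = 10.08.
p = 10 reproduces all three channels after rounding.

10%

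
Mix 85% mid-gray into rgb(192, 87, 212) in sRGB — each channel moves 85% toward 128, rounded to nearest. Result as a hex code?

#8a7a8d

Lerp each channel 85% toward 128:
  R: 192 − 54.4 = 137.6 → 138
  G: 87 + 0.85×(128−87) = 87 + 34.85 = 121.85 → 122
  B: 212 + 0.85×(128−212) = 212 − 71.4 = 140.6 → 141
rgb(138, 122, 141) = #8a7a8d.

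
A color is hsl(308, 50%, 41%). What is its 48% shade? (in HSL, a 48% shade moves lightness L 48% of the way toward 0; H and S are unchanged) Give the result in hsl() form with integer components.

hsl(308, 50%, 21%)

L moves 48% from 41 toward 0: 41 − 19.68 = 21.32 → 21.
H and S are unchanged.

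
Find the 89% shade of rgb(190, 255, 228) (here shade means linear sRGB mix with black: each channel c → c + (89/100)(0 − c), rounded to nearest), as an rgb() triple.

rgb(21, 28, 25)

Lerp each channel 89% toward 0:
  R: 190 − 169.1 = 20.9 → 21
  G: 255 + 0.89×(0−255) = 255 − 226.95 = 28.05 → 28
  B: 228 + 0.89×(0−228) = 228 − 202.92 = 25.08 → 25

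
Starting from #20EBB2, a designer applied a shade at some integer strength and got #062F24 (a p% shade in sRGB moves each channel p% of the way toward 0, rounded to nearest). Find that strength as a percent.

80%

#20EBB2 is rgb(32, 235, 178); #062F24 is rgb(6, 47, 36).
On the G channel (widest range): 47 ≈ 235 + (p/100)(0 − 235), so p ≈ 100×(47 − 235)/(0 − 235) = -18800/-235 = 80.00.
p = 80 reproduces all three channels after rounding.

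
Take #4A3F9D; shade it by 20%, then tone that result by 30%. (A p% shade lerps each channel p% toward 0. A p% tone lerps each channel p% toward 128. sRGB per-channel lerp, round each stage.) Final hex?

#4A3F9D is rgb(74, 63, 157).
Per channel, c → c + 0.2(0 − c):
  R: 74 − 14.8 = 59.2 → 59
  G: 63 + 0.2×(0−63) = 63 − 12.6 = 50.4 → 50
  B: 157 + 0.2×(0−157) = 157 − 31.4 = 125.6 → 126
After the shade: rgb(59, 50, 126) = #3B327E.
Lerp each channel 30% toward 128:
  R: 59 + 20.7 = 79.7 → 80
  G: 50 + 0.3×(128−50) = 50 + 23.4 = 73.4 → 73
  B: 126 + 0.6 = 126.6 → 127
rgb(80, 73, 127) = #50497F.

#50497F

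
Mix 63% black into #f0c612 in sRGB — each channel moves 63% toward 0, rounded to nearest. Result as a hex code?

#f0c612 is rgb(240, 198, 18).
Per channel, c → c + 0.63(0 − c):
  R: 240 + 0.63×(0−240) = 240 − 151.2 = 88.8 → 89
  G: 198 + 0.63×(0−198) = 198 − 124.74 = 73.26 → 73
  B: 18 + 0.63×(0−18) = 18 − 11.34 = 6.66 → 7
rgb(89, 73, 7) = #594907.

#594907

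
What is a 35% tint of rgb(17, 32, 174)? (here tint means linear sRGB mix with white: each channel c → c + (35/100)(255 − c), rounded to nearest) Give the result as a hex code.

#646eca

A 35% tint moves each channel 35% toward 255:
  R: 17 + 0.35×(255−17) = 17 + 83.3 = 100.3 → 100
  G: 32 + 0.35×(255−32) = 32 + 78.05 = 110.05 → 110
  B: 174 + 0.35×(255−174) = 174 + 28.35 = 202.35 → 202
rgb(100, 110, 202) = #646eca.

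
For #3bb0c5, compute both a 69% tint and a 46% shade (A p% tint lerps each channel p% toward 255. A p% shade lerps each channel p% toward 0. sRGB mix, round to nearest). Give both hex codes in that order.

#3bb0c5 is rgb(59, 176, 197).
69% tint:
  R: 59 + 135.24 = 194.24 → 194
  G: 176 + 0.69×(255−176) = 176 + 54.51 = 230.51 → 231
  B: 197 + 40.02 = 237.02 → 237
  → #c2e7ed
46% shade:
  R: 59 + 0.46×(0−59) = 59 − 27.14 = 31.86 → 32
  G: 176 − 80.96 = 95.04 → 95
  B: 197 − 90.62 = 106.38 → 106
  → #205f6a

#c2e7ed, #205f6a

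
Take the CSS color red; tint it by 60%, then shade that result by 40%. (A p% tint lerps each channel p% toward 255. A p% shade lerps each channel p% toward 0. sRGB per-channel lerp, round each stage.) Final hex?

CSS red is rgb(255, 0, 0).
A 60% tint moves each channel 60% toward 255:
  R: 255 + 0 = 255 → 255
  G: 0 + 153 = 153 → 153
  B: 0 + 0.6×(255−0) = 0 + 153 = 153 → 153
After the tint: rgb(255, 153, 153) = #FF9999.
Lerp each channel 40% toward 0:
  R: 255 + 0.4×(0−255) = 255 − 102 = 153 → 153
  G: 153 + 0.4×(0−153) = 153 − 61.2 = 91.8 → 92
  B: 153 − 61.2 = 91.8 → 92
rgb(153, 92, 92) = #995C5C.

#995C5C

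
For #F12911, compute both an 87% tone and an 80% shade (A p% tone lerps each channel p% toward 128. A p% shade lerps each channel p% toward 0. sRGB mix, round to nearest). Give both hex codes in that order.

#8F7572, #300803

#F12911 is rgb(241, 41, 17).
87% tone:
  R: 241 + 0.87×(128−241) = 241 − 98.31 = 142.69 → 143
  G: 41 + 75.69 = 116.69 → 117
  B: 17 + 0.87×(128−17) = 17 + 96.57 = 113.57 → 114
  → #8F7572
80% shade:
  R: 241 + 0.8×(0−241) = 241 − 192.8 = 48.2 → 48
  G: 41 − 32.8 = 8.2 → 8
  B: 17 − 13.6 = 3.4 → 3
  → #300803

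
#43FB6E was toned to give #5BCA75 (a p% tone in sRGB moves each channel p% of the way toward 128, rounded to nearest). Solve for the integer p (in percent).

40%

#43FB6E is rgb(67, 251, 110); #5BCA75 is rgb(91, 202, 117).
On the G channel (widest range): 202 ≈ 251 + (p/100)(128 − 251), so p ≈ 100×(202 − 251)/(128 − 251) = -4900/-123 = 39.84.
p = 40 reproduces all three channels after rounding.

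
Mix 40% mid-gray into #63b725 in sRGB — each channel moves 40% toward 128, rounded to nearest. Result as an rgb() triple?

rgb(111, 161, 73)

#63b725 is rgb(99, 183, 37).
Per channel, c → c + 0.4(128 − c):
  R: 99 + 0.4×(128−99) = 99 + 11.6 = 110.6 → 111
  G: 183 − 22 = 161 → 161
  B: 37 + 0.4×(128−37) = 37 + 36.4 = 73.4 → 73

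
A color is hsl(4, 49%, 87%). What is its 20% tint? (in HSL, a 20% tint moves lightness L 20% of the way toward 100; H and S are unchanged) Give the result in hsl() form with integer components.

hsl(4, 49%, 90%)

L moves 20% from 87 toward 100: 87 + 2.6 = 89.6 → 90.
H and S are unchanged.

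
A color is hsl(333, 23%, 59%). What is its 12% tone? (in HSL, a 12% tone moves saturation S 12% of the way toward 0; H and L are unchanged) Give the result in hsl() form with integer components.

hsl(333, 20%, 59%)

S moves 12% from 23 toward 0: 23 − 2.76 = 20.24 → 20.
H and L are unchanged.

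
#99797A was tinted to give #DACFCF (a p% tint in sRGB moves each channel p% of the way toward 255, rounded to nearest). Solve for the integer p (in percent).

64%

#99797A is rgb(153, 121, 122); #DACFCF is rgb(218, 207, 207).
On the G channel (widest range): 207 ≈ 121 + (p/100)(255 − 121), so p ≈ 100×(207 − 121)/(255 − 121) = 8600/134 = 64.18.
p = 64 reproduces all three channels after rounding.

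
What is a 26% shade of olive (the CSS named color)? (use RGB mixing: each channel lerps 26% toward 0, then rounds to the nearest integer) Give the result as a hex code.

#5F5F00

CSS olive is rgb(128, 128, 0).
Per channel, c → c + 0.26(0 − c):
  R: 128 − 33.28 = 94.72 → 95
  G: 128 − 33.28 = 94.72 → 95
  B: 0 + 0 = 0 → 0
rgb(95, 95, 0) = #5F5F00.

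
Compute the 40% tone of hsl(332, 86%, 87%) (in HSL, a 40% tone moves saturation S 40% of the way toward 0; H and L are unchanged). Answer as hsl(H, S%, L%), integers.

hsl(332, 52%, 87%)

S moves 40% from 86 toward 0: 86 − 34.4 = 51.6 → 52.
H and L are unchanged.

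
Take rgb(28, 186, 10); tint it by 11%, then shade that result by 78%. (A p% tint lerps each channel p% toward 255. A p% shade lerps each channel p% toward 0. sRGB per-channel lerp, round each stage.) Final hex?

Per channel, c → c + 0.11(255 − c):
  R: 28 + 0.11×(255−28) = 28 + 24.97 = 52.97 → 53
  G: 186 + 0.11×(255−186) = 186 + 7.59 = 193.59 → 194
  B: 10 + 0.11×(255−10) = 10 + 26.95 = 36.95 → 37
After the tint: rgb(53, 194, 37) = #35C225.
A 78% shade moves each channel 78% toward 0:
  R: 53 − 41.34 = 11.66 → 12
  G: 194 − 151.32 = 42.68 → 43
  B: 37 − 28.86 = 8.14 → 8
rgb(12, 43, 8) = #0C2B08.

#0C2B08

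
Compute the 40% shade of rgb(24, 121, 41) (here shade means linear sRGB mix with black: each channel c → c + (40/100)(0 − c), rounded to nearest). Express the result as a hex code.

A 40% shade moves each channel 40% toward 0:
  R: 24 + 0.4×(0−24) = 24 − 9.6 = 14.4 → 14
  G: 121 + 0.4×(0−121) = 121 − 48.4 = 72.6 → 73
  B: 41 − 16.4 = 24.6 → 25
rgb(14, 73, 25) = #0e4919.

#0e4919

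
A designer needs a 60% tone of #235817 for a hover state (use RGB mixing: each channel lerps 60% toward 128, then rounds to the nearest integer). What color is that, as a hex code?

#235817 is rgb(35, 88, 23).
Lerp each channel 60% toward 128:
  R: 35 + 0.6×(128−35) = 35 + 55.8 = 90.8 → 91
  G: 88 + 24 = 112 → 112
  B: 23 + 0.6×(128−23) = 23 + 63 = 86 → 86
rgb(91, 112, 86) = #5B7056.

#5B7056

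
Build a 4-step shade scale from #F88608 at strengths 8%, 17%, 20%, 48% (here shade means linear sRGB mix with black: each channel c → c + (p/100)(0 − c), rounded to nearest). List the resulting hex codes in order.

#F88608 is rgb(248, 134, 8).
8%: (248 − 19.84 = 228.16→228, 134 − 10.72 = 123.28→123, 8 − 0.64 = 7.36→7) → #E47B07
17%: (248 − 42.16 = 205.84→206, 134 − 22.78 = 111.22→111, 8 − 1.36 = 6.64→7) → #CE6F07
20%: (248 − 49.6 = 198.4→198, 134 − 26.8 = 107.2→107, 8 − 1.6 = 6.4→6) → #C66B06
48%: (248 − 119.04 = 128.96→129, 134 − 64.32 = 69.68→70, 8 − 3.84 = 4.16→4) → #814604

#E47B07, #CE6F07, #C66B06, #814604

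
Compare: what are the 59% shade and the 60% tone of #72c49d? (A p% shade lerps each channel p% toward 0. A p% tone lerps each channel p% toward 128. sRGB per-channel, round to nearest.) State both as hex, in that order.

#2f5040, #7a9b8c

#72c49d is rgb(114, 196, 157).
59% shade:
  R: 114 − 67.26 = 46.74 → 47
  G: 196 + 0.59×(0−196) = 196 − 115.64 = 80.36 → 80
  B: 157 + 0.59×(0−157) = 157 − 92.63 = 64.37 → 64
  → #2f5040
60% tone:
  R: 114 + 0.6×(128−114) = 114 + 8.4 = 122.4 → 122
  G: 196 − 40.8 = 155.2 → 155
  B: 157 + 0.6×(128−157) = 157 − 17.4 = 139.6 → 140
  → #7a9b8c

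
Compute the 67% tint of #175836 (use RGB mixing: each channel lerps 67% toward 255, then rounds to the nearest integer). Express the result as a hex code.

#175836 is rgb(23, 88, 54).
Lerp each channel 67% toward 255:
  R: 23 + 155.44 = 178.44 → 178
  G: 88 + 0.67×(255−88) = 88 + 111.89 = 199.89 → 200
  B: 54 + 134.67 = 188.67 → 189
rgb(178, 200, 189) = #b2c8bd.

#b2c8bd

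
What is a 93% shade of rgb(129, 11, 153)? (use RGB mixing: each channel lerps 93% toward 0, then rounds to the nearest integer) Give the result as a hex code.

#09010B

Lerp each channel 93% toward 0:
  R: 129 − 119.97 = 9.03 → 9
  G: 11 − 10.23 = 0.77 → 1
  B: 153 − 142.29 = 10.71 → 11
rgb(9, 1, 11) = #09010B.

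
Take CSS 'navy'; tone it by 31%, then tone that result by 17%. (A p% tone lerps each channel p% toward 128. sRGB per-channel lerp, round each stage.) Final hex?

#373780

CSS navy is rgb(0, 0, 128).
Per channel, c → c + 0.31(128 − c):
  R: 0 + 39.68 = 39.68 → 40
  G: 0 + 0.31×(128−0) = 0 + 39.68 = 39.68 → 40
  B: 128 + 0.31×(128−128) = 128 + 0 = 128 → 128
After the tone: rgb(40, 40, 128) = #282880.
Lerp each channel 17% toward 128:
  R: 40 + 0.17×(128−40) = 40 + 14.96 = 54.96 → 55
  G: 40 + 0.17×(128−40) = 40 + 14.96 = 54.96 → 55
  B: 128 + 0.17×(128−128) = 128 + 0 = 128 → 128
rgb(55, 55, 128) = #373780.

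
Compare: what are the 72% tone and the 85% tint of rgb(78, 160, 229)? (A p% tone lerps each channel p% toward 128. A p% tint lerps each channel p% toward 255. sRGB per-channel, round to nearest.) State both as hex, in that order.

72% tone:
  R: 78 + 0.72×(128−78) = 78 + 36 = 114 → 114
  G: 160 + 0.72×(128−160) = 160 − 23.04 = 136.96 → 137
  B: 229 + 0.72×(128−229) = 229 − 72.72 = 156.28 → 156
  → #72899C
85% tint:
  R: 78 + 0.85×(255−78) = 78 + 150.45 = 228.45 → 228
  G: 160 + 0.85×(255−160) = 160 + 80.75 = 240.75 → 241
  B: 229 + 0.85×(255−229) = 229 + 22.1 = 251.1 → 251
  → #E4F1FB

#72899C, #E4F1FB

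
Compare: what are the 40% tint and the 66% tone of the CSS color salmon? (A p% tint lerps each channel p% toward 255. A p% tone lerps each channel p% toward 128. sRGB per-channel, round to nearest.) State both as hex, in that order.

#FCB3AA, #A9807B

CSS salmon is rgb(250, 128, 114).
40% tint:
  R: 250 + 0.4×(255−250) = 250 + 2 = 252 → 252
  G: 128 + 0.4×(255−128) = 128 + 50.8 = 178.8 → 179
  B: 114 + 56.4 = 170.4 → 170
  → #FCB3AA
66% tone:
  R: 250 − 80.52 = 169.48 → 169
  G: 128 + 0.66×(128−128) = 128 + 0 = 128 → 128
  B: 114 + 0.66×(128−114) = 114 + 9.24 = 123.24 → 123
  → #A9807B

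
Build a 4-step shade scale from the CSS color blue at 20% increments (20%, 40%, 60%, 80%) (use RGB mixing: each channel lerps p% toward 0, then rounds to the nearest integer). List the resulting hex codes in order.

#0000CC, #000099, #000066, #000033

CSS blue is rgb(0, 0, 255).
20%: (0→0, 0→0, 255 − 51 = 204→204) → #0000CC
40%: (0→0, 0→0, 255 − 102 = 153→153) → #000099
60%: (0→0, 0→0, 255 − 153 = 102→102) → #000066
80%: (0→0, 0→0, 255 − 204 = 51→51) → #000033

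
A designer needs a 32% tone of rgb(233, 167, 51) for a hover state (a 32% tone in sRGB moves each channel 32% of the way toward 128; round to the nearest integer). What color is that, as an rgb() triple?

rgb(199, 155, 76)

Per channel, c → c + 0.32(128 − c):
  R: 233 + 0.32×(128−233) = 233 − 33.6 = 199.4 → 199
  G: 167 + 0.32×(128−167) = 167 − 12.48 = 154.52 → 155
  B: 51 + 24.64 = 75.64 → 76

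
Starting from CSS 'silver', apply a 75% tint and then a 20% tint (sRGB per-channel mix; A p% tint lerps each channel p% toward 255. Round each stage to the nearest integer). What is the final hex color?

CSS silver is rgb(192, 192, 192).
A 75% tint moves each channel 75% toward 255:
  R: 192 + 0.75×(255−192) = 192 + 47.25 = 239.25 → 239
  G: 192 + 47.25 = 239.25 → 239
  B: 192 + 0.75×(255−192) = 192 + 47.25 = 239.25 → 239
After the tint: rgb(239, 239, 239) = #EFEFEF.
Lerp each channel 20% toward 255:
  R: 239 + 3.2 = 242.2 → 242
  G: 239 + 0.2×(255−239) = 239 + 3.2 = 242.2 → 242
  B: 239 + 0.2×(255−239) = 239 + 3.2 = 242.2 → 242
rgb(242, 242, 242) = #F2F2F2.

#F2F2F2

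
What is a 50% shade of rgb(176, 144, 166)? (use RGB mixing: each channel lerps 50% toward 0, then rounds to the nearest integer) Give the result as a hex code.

A 50% shade moves each channel 50% toward 0:
  R: 176 − 88 = 88 → 88
  G: 144 + 0.5×(0−144) = 144 − 72 = 72 → 72
  B: 166 − 83 = 83 → 83
rgb(88, 72, 83) = #584853.

#584853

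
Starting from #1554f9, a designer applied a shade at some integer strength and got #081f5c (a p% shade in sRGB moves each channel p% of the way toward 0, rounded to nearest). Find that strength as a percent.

#1554f9 is rgb(21, 84, 249); #081f5c is rgb(8, 31, 92).
On the B channel (widest range): 92 ≈ 249 + (p/100)(0 − 249), so p ≈ 100×(92 − 249)/(0 − 249) = -15700/-249 = 63.05.
p = 63 reproduces all three channels after rounding.

63%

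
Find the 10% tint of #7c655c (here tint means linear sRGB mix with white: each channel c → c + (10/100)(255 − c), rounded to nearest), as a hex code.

#7c655c is rgb(124, 101, 92).
Per channel, c → c + 0.1(255 − c):
  R: 124 + 13.1 = 137.1 → 137
  G: 101 + 0.1×(255−101) = 101 + 15.4 = 116.4 → 116
  B: 92 + 16.3 = 108.3 → 108
rgb(137, 116, 108) = #89746c.

#89746c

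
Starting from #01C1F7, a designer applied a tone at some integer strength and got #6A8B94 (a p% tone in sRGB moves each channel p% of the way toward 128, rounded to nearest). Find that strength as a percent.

83%

#01C1F7 is rgb(1, 193, 247); #6A8B94 is rgb(106, 139, 148).
On the R channel (widest range): 106 ≈ 1 + (p/100)(128 − 1), so p ≈ 100×(106 − 1)/(128 − 1) = 10500/127 = 82.68.
p = 83 reproduces all three channels after rounding.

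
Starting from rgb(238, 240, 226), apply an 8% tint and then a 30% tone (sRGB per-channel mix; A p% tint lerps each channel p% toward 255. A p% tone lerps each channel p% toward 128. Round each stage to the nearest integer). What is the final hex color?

An 8% tint moves each channel 8% toward 255:
  R: 238 + 1.36 = 239.36 → 239
  G: 240 + 0.08×(255−240) = 240 + 1.2 = 241.2 → 241
  B: 226 + 0.08×(255−226) = 226 + 2.32 = 228.32 → 228
After the tint: rgb(239, 241, 228) = #EFF1E4.
Lerp each channel 30% toward 128:
  R: 239 + 0.3×(128−239) = 239 − 33.3 = 205.7 → 206
  G: 241 − 33.9 = 207.1 → 207
  B: 228 + 0.3×(128−228) = 228 − 30 = 198 → 198
rgb(206, 207, 198) = #CECFC6.

#CECFC6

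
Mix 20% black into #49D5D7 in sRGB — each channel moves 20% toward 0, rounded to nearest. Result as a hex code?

#49D5D7 is rgb(73, 213, 215).
A 20% shade moves each channel 20% toward 0:
  R: 73 + 0.2×(0−73) = 73 − 14.6 = 58.4 → 58
  G: 213 + 0.2×(0−213) = 213 − 42.6 = 170.4 → 170
  B: 215 + 0.2×(0−215) = 215 − 43 = 172 → 172
rgb(58, 170, 172) = #3AAAAC.

#3AAAAC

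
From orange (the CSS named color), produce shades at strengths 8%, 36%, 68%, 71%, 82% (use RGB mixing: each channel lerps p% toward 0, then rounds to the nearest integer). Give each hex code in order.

#EB9800, #A36A00, #523500, #4A3000, #2E1E00

CSS orange is rgb(255, 165, 0).
8%: (255 − 20.4 = 234.6→235, 165 − 13.2 = 151.8→152, 0→0) → #EB9800
36%: (255 − 91.8 = 163.2→163, 165 − 59.4 = 105.6→106, 0→0) → #A36A00
68%: (255 − 173.4 = 81.6→82, 165 − 112.2 = 52.8→53, 0→0) → #523500
71%: (255 − 181.05 = 73.95→74, 165 − 117.15 = 47.85→48, 0→0) → #4A3000
82%: (255 − 209.1 = 45.9→46, 165 − 135.3 = 29.7→30, 0→0) → #2E1E00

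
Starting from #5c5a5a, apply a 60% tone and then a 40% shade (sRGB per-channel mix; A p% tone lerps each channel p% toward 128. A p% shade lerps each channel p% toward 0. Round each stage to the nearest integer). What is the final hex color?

#5c5a5a is rgb(92, 90, 90).
Per channel, c → c + 0.6(128 − c):
  R: 92 + 0.6×(128−92) = 92 + 21.6 = 113.6 → 114
  G: 90 + 0.6×(128−90) = 90 + 22.8 = 112.8 → 113
  B: 90 + 22.8 = 112.8 → 113
After the tone: rgb(114, 113, 113) = #727171.
A 40% shade moves each channel 40% toward 0:
  R: 114 − 45.6 = 68.4 → 68
  G: 113 + 0.4×(0−113) = 113 − 45.2 = 67.8 → 68
  B: 113 + 0.4×(0−113) = 113 − 45.2 = 67.8 → 68
rgb(68, 68, 68) = #444444.

#444444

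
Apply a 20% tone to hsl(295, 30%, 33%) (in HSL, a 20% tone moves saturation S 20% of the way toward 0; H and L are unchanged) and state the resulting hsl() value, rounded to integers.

hsl(295, 24%, 33%)

S moves 20% from 30 toward 0: 30 − 6 = 24 → 24.
H and L are unchanged.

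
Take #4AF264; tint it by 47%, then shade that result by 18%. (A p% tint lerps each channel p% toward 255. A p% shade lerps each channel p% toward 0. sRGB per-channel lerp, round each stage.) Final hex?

#4AF264 is rgb(74, 242, 100).
Lerp each channel 47% toward 255:
  R: 74 + 85.07 = 159.07 → 159
  G: 242 + 0.47×(255−242) = 242 + 6.11 = 248.11 → 248
  B: 100 + 0.47×(255−100) = 100 + 72.85 = 172.85 → 173
After the tint: rgb(159, 248, 173) = #9FF8AD.
An 18% shade moves each channel 18% toward 0:
  R: 159 + 0.18×(0−159) = 159 − 28.62 = 130.38 → 130
  G: 248 − 44.64 = 203.36 → 203
  B: 173 + 0.18×(0−173) = 173 − 31.14 = 141.86 → 142
rgb(130, 203, 142) = #82CB8E.

#82CB8E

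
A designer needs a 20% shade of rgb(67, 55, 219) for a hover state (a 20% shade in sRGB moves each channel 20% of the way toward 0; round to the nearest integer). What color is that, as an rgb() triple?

rgb(54, 44, 175)

Per channel, c → c + 0.2(0 − c):
  R: 67 + 0.2×(0−67) = 67 − 13.4 = 53.6 → 54
  G: 55 + 0.2×(0−55) = 55 − 11 = 44 → 44
  B: 219 − 43.8 = 175.2 → 175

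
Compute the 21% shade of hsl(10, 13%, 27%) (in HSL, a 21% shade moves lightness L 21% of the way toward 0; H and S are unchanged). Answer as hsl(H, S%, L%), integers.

L moves 21% from 27 toward 0: 27 − 5.67 = 21.33 → 21.
H and S are unchanged.

hsl(10, 13%, 21%)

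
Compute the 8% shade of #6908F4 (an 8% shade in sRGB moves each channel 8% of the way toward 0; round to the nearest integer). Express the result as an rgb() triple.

rgb(97, 7, 224)

#6908F4 is rgb(105, 8, 244).
Lerp each channel 8% toward 0:
  R: 105 − 8.4 = 96.6 → 97
  G: 8 + 0.08×(0−8) = 8 − 0.64 = 7.36 → 7
  B: 244 − 19.52 = 224.48 → 224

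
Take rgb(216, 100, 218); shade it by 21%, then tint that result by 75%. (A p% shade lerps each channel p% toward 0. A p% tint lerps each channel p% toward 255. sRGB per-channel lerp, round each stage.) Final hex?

#EAD3EA

Lerp each channel 21% toward 0:
  R: 216 + 0.21×(0−216) = 216 − 45.36 = 170.64 → 171
  G: 100 + 0.21×(0−100) = 100 − 21 = 79 → 79
  B: 218 − 45.78 = 172.22 → 172
After the shade: rgb(171, 79, 172) = #AB4FAC.
Per channel, c → c + 0.75(255 − c):
  R: 171 + 0.75×(255−171) = 171 + 63 = 234 → 234
  G: 79 + 0.75×(255−79) = 79 + 132 = 211 → 211
  B: 172 + 62.25 = 234.25 → 234
rgb(234, 211, 234) = #EAD3EA.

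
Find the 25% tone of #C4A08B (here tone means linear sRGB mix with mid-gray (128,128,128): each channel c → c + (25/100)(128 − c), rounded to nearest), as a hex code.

#C4A08B is rgb(196, 160, 139).
A 25% tone moves each channel 25% toward 128:
  R: 196 + 0.25×(128−196) = 196 − 17 = 179 → 179
  G: 160 + 0.25×(128−160) = 160 − 8 = 152 → 152
  B: 139 − 2.75 = 136.25 → 136
rgb(179, 152, 136) = #B39888.

#B39888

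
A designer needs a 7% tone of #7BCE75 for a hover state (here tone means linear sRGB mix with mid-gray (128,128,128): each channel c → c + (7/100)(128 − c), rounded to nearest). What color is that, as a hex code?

#7BCE75 is rgb(123, 206, 117).
Lerp each channel 7% toward 128:
  R: 123 + 0.35 = 123.35 → 123
  G: 206 − 5.46 = 200.54 → 201
  B: 117 + 0.77 = 117.77 → 118
rgb(123, 201, 118) = #7BC976.

#7BC976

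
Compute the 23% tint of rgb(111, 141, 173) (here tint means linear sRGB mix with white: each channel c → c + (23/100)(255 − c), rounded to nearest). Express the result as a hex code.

#90A7C0

Lerp each channel 23% toward 255:
  R: 111 + 0.23×(255−111) = 111 + 33.12 = 144.12 → 144
  G: 141 + 0.23×(255−141) = 141 + 26.22 = 167.22 → 167
  B: 173 + 0.23×(255−173) = 173 + 18.86 = 191.86 → 192
rgb(144, 167, 192) = #90A7C0.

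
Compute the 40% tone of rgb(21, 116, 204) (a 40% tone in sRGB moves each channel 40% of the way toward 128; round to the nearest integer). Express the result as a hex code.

Per channel, c → c + 0.4(128 − c):
  R: 21 + 42.8 = 63.8 → 64
  G: 116 + 4.8 = 120.8 → 121
  B: 204 + 0.4×(128−204) = 204 − 30.4 = 173.6 → 174
rgb(64, 121, 174) = #4079AE.

#4079AE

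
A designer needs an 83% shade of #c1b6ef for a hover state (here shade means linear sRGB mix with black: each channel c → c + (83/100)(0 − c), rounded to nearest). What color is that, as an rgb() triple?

rgb(33, 31, 41)

#c1b6ef is rgb(193, 182, 239).
Per channel, c → c + 0.83(0 − c):
  R: 193 − 160.19 = 32.81 → 33
  G: 182 − 151.06 = 30.94 → 31
  B: 239 + 0.83×(0−239) = 239 − 198.37 = 40.63 → 41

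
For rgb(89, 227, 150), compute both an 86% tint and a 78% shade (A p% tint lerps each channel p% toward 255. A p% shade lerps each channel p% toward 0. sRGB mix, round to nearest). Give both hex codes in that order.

86% tint:
  R: 89 + 0.86×(255−89) = 89 + 142.76 = 231.76 → 232
  G: 227 + 0.86×(255−227) = 227 + 24.08 = 251.08 → 251
  B: 150 + 0.86×(255−150) = 150 + 90.3 = 240.3 → 240
  → #e8fbf0
78% shade:
  R: 89 + 0.78×(0−89) = 89 − 69.42 = 19.58 → 20
  G: 227 + 0.78×(0−227) = 227 − 177.06 = 49.94 → 50
  B: 150 + 0.78×(0−150) = 150 − 117 = 33 → 33
  → #143221

#e8fbf0, #143221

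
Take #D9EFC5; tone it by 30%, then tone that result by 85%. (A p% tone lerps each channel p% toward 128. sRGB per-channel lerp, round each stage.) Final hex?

#D9EFC5 is rgb(217, 239, 197).
A 30% tone moves each channel 30% toward 128:
  R: 217 + 0.3×(128−217) = 217 − 26.7 = 190.3 → 190
  G: 239 + 0.3×(128−239) = 239 − 33.3 = 205.7 → 206
  B: 197 + 0.3×(128−197) = 197 − 20.7 = 176.3 → 176
After the tone: rgb(190, 206, 176) = #BECEB0.
Per channel, c → c + 0.85(128 − c):
  R: 190 − 52.7 = 137.3 → 137
  G: 206 − 66.3 = 139.7 → 140
  B: 176 − 40.8 = 135.2 → 135
rgb(137, 140, 135) = #898C87.

#898C87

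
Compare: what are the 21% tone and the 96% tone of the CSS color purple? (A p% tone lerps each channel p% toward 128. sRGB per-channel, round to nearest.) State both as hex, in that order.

#801B80, #807B80

CSS purple is rgb(128, 0, 128).
21% tone:
  R: 128 + 0 = 128 → 128
  G: 0 + 0.21×(128−0) = 0 + 26.88 = 26.88 → 27
  B: 128 + 0 = 128 → 128
  → #801B80
96% tone:
  R: 128 + 0.96×(128−128) = 128 + 0 = 128 → 128
  G: 0 + 0.96×(128−0) = 0 + 122.88 = 122.88 → 123
  B: 128 + 0 = 128 → 128
  → #807B80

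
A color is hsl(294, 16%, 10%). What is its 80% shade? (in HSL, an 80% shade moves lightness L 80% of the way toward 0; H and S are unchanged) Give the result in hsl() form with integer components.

L moves 80% from 10 toward 0: 10 − 8 = 2 → 2.
H and S are unchanged.

hsl(294, 16%, 2%)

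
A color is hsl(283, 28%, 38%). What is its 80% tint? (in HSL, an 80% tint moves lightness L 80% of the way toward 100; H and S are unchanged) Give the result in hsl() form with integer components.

L moves 80% from 38 toward 100: 38 + 49.6 = 87.6 → 88.
H and S are unchanged.

hsl(283, 28%, 88%)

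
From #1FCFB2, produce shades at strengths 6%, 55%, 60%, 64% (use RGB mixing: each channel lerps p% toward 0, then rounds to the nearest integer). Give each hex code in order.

#1FCFB2 is rgb(31, 207, 178).
6%: (31 − 1.86 = 29.14→29, 207 − 12.42 = 194.58→195, 178 − 10.68 = 167.32→167) → #1DC3A7
55%: (31 − 17.05 = 13.95→14, 207 − 113.85 = 93.15→93, 178 − 97.9 = 80.1→80) → #0E5D50
60%: (31 − 18.6 = 12.4→12, 207 − 124.2 = 82.8→83, 178 − 106.8 = 71.2→71) → #0C5347
64%: (31 − 19.84 = 11.16→11, 207 − 132.48 = 74.52→75, 178 − 113.92 = 64.08→64) → #0B4B40

#1DC3A7, #0E5D50, #0C5347, #0B4B40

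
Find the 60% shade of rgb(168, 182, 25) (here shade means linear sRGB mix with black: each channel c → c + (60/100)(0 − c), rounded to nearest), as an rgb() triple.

Per channel, c → c + 0.6(0 − c):
  R: 168 − 100.8 = 67.2 → 67
  G: 182 − 109.2 = 72.8 → 73
  B: 25 − 15 = 10 → 10

rgb(67, 73, 10)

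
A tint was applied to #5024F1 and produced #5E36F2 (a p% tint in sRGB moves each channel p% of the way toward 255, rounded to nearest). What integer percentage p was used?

#5024F1 is rgb(80, 36, 241); #5E36F2 is rgb(94, 54, 242).
On the G channel (widest range): 54 ≈ 36 + (p/100)(255 − 36), so p ≈ 100×(54 − 36)/(255 − 36) = 1800/219 = 8.22.
p = 8 reproduces all three channels after rounding.

8%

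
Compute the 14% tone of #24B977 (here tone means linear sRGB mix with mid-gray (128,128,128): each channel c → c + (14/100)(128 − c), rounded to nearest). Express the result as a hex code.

#31B178

#24B977 is rgb(36, 185, 119).
A 14% tone moves each channel 14% toward 128:
  R: 36 + 12.88 = 48.88 → 49
  G: 185 + 0.14×(128−185) = 185 − 7.98 = 177.02 → 177
  B: 119 + 0.14×(128−119) = 119 + 1.26 = 120.26 → 120
rgb(49, 177, 120) = #31B178.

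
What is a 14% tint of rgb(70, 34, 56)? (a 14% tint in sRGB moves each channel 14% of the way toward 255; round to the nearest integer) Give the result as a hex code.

#604154

Lerp each channel 14% toward 255:
  R: 70 + 0.14×(255−70) = 70 + 25.9 = 95.9 → 96
  G: 34 + 30.94 = 64.94 → 65
  B: 56 + 0.14×(255−56) = 56 + 27.86 = 83.86 → 84
rgb(96, 65, 84) = #604154.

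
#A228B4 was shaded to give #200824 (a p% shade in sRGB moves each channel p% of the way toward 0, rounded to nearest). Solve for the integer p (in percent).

80%

#A228B4 is rgb(162, 40, 180); #200824 is rgb(32, 8, 36).
On the B channel (widest range): 36 ≈ 180 + (p/100)(0 − 180), so p ≈ 100×(36 − 180)/(0 − 180) = -14400/-180 = 80.00.
p = 80 reproduces all three channels after rounding.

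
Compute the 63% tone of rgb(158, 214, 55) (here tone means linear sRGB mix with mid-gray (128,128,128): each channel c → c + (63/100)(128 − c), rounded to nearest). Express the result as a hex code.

#8BA065

Lerp each channel 63% toward 128:
  R: 158 + 0.63×(128−158) = 158 − 18.9 = 139.1 → 139
  G: 214 − 54.18 = 159.82 → 160
  B: 55 + 45.99 = 100.99 → 101
rgb(139, 160, 101) = #8BA065.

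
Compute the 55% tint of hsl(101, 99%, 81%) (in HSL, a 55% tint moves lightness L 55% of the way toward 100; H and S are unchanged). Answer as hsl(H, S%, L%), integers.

L moves 55% from 81 toward 100: 81 + 10.45 = 91.45 → 91.
H and S are unchanged.

hsl(101, 99%, 91%)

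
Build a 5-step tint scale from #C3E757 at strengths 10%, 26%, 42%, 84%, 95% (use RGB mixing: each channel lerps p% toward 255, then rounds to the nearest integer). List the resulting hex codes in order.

#C3E757 is rgb(195, 231, 87).
10%: (195 + 6 = 201→201, 231 + 2.4 = 233.4→233, 87 + 16.8 = 103.8→104) → #C9E968
26%: (195 + 15.6 = 210.6→211, 231 + 6.24 = 237.24→237, 87 + 43.68 = 130.68→131) → #D3ED83
42%: (195 + 25.2 = 220.2→220, 231 + 10.08 = 241.08→241, 87 + 70.56 = 157.56→158) → #DCF19E
84%: (195 + 50.4 = 245.4→245, 231 + 20.16 = 251.16→251, 87 + 141.12 = 228.12→228) → #F5FBE4
95%: (195 + 57 = 252→252, 231 + 22.8 = 253.8→254, 87 + 159.6 = 246.6→247) → #FCFEF7

#C9E968, #D3ED83, #DCF19E, #F5FBE4, #FCFEF7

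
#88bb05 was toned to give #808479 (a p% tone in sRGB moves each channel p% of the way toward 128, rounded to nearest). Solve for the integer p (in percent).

94%

#88bb05 is rgb(136, 187, 5); #808479 is rgb(128, 132, 121).
On the B channel (widest range): 121 ≈ 5 + (p/100)(128 − 5), so p ≈ 100×(121 − 5)/(128 − 5) = 11600/123 = 94.31.
p = 94 reproduces all three channels after rounding.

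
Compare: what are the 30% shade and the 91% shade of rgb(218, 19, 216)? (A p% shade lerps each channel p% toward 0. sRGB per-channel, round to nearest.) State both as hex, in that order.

30% shade:
  R: 218 − 65.4 = 152.6 → 153
  G: 19 + 0.3×(0−19) = 19 − 5.7 = 13.3 → 13
  B: 216 + 0.3×(0−216) = 216 − 64.8 = 151.2 → 151
  → #990d97
91% shade:
  R: 218 + 0.91×(0−218) = 218 − 198.38 = 19.62 → 20
  G: 19 − 17.29 = 1.71 → 2
  B: 216 − 196.56 = 19.44 → 19
  → #140213

#990d97, #140213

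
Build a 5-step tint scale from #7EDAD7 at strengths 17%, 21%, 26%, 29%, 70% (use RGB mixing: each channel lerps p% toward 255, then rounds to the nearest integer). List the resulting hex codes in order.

#94E0DE, #99E2DF, #A0E4E1, #A3E5E3, #D8F4F3

#7EDAD7 is rgb(126, 218, 215).
17%: (126 + 21.93 = 147.93→148, 218 + 6.29 = 224.29→224, 215 + 6.8 = 221.8→222) → #94E0DE
21%: (126 + 27.09 = 153.09→153, 218 + 7.77 = 225.77→226, 215 + 8.4 = 223.4→223) → #99E2DF
26%: (126 + 33.54 = 159.54→160, 218 + 9.62 = 227.62→228, 215 + 10.4 = 225.4→225) → #A0E4E1
29%: (126 + 37.41 = 163.41→163, 218 + 10.73 = 228.73→229, 215 + 11.6 = 226.6→227) → #A3E5E3
70%: (126 + 90.3 = 216.3→216, 218 + 25.9 = 243.9→244, 215 + 28 = 243→243) → #D8F4F3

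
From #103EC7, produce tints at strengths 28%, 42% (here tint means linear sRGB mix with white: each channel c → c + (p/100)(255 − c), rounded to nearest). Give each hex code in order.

#103EC7 is rgb(16, 62, 199).
28%: (16 + 66.92 = 82.92→83, 62 + 54.04 = 116.04→116, 199 + 15.68 = 214.68→215) → #5374D7
42%: (16 + 100.38 = 116.38→116, 62 + 81.06 = 143.06→143, 199 + 23.52 = 222.52→223) → #748FDF

#5374D7, #748FDF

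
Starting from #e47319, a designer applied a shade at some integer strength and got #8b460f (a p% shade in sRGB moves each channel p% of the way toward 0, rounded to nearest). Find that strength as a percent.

#e47319 is rgb(228, 115, 25); #8b460f is rgb(139, 70, 15).
On the R channel (widest range): 139 ≈ 228 + (p/100)(0 − 228), so p ≈ 100×(139 − 228)/(0 − 228) = -8900/-228 = 39.04.
p = 39 reproduces all three channels after rounding.

39%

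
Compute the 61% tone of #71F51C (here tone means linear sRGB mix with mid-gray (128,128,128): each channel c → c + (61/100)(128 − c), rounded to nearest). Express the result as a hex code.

#7AAE59

#71F51C is rgb(113, 245, 28).
Per channel, c → c + 0.61(128 − c):
  R: 113 + 9.15 = 122.15 → 122
  G: 245 − 71.37 = 173.63 → 174
  B: 28 + 0.61×(128−28) = 28 + 61 = 89 → 89
rgb(122, 174, 89) = #7AAE59.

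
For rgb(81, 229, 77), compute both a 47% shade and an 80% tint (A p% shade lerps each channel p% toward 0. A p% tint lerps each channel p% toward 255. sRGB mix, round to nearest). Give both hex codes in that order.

47% shade:
  R: 81 + 0.47×(0−81) = 81 − 38.07 = 42.93 → 43
  G: 229 − 107.63 = 121.37 → 121
  B: 77 + 0.47×(0−77) = 77 − 36.19 = 40.81 → 41
  → #2B7929
80% tint:
  R: 81 + 0.8×(255−81) = 81 + 139.2 = 220.2 → 220
  G: 229 + 20.8 = 249.8 → 250
  B: 77 + 0.8×(255−77) = 77 + 142.4 = 219.4 → 219
  → #DCFADB

#2B7929, #DCFADB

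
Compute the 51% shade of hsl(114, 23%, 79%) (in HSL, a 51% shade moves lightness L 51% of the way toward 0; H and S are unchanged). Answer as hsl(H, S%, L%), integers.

hsl(114, 23%, 39%)

L moves 51% from 79 toward 0: 79 − 40.29 = 38.71 → 39.
H and S are unchanged.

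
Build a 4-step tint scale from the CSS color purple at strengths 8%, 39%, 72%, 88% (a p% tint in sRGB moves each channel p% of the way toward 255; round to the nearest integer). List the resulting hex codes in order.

#8a148a, #b263b2, #dbb8db, #f0e0f0

CSS purple is rgb(128, 0, 128).
8%: (128 + 10.16 = 138.16→138, 0 + 20.4 = 20.4→20, 128 + 10.16 = 138.16→138) → #8a148a
39%: (128 + 49.53 = 177.53→178, 0 + 99.45 = 99.45→99, 128 + 49.53 = 177.53→178) → #b263b2
72%: (128 + 91.44 = 219.44→219, 0 + 183.6 = 183.6→184, 128 + 91.44 = 219.44→219) → #dbb8db
88%: (128 + 111.76 = 239.76→240, 0 + 224.4 = 224.4→224, 128 + 111.76 = 239.76→240) → #f0e0f0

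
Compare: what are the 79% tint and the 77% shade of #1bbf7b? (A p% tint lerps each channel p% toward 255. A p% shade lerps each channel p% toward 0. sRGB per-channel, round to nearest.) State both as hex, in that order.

#cff2e3, #062c1c

#1bbf7b is rgb(27, 191, 123).
79% tint:
  R: 27 + 0.79×(255−27) = 27 + 180.12 = 207.12 → 207
  G: 191 + 50.56 = 241.56 → 242
  B: 123 + 0.79×(255−123) = 123 + 104.28 = 227.28 → 227
  → #cff2e3
77% shade:
  R: 27 − 20.79 = 6.21 → 6
  G: 191 − 147.07 = 43.93 → 44
  B: 123 − 94.71 = 28.29 → 28
  → #062c1c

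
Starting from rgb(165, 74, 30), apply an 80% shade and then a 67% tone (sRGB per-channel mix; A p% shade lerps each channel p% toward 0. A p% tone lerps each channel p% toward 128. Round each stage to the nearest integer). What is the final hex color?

#615B58

Per channel, c → c + 0.8(0 − c):
  R: 165 + 0.8×(0−165) = 165 − 132 = 33 → 33
  G: 74 + 0.8×(0−74) = 74 − 59.2 = 14.8 → 15
  B: 30 − 24 = 6 → 6
After the shade: rgb(33, 15, 6) = #210F06.
Per channel, c → c + 0.67(128 − c):
  R: 33 + 0.67×(128−33) = 33 + 63.65 = 96.65 → 97
  G: 15 + 75.71 = 90.71 → 91
  B: 6 + 0.67×(128−6) = 6 + 81.74 = 87.74 → 88
rgb(97, 91, 88) = #615B58.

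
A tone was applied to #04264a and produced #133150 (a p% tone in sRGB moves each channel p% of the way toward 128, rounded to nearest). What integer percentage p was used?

#04264a is rgb(4, 38, 74); #133150 is rgb(19, 49, 80).
On the R channel (widest range): 19 ≈ 4 + (p/100)(128 − 4), so p ≈ 100×(19 − 4)/(128 − 4) = 1500/124 = 12.10.
p = 12 reproduces all three channels after rounding.

12%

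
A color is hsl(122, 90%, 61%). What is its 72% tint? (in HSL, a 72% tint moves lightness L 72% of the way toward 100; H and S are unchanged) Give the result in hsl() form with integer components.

hsl(122, 90%, 89%)

L moves 72% from 61 toward 100: 61 + 28.08 = 89.08 → 89.
H and S are unchanged.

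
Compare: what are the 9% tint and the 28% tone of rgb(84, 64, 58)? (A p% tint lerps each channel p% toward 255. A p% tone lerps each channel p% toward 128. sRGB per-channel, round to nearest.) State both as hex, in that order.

#63514C, #60524E

9% tint:
  R: 84 + 0.09×(255−84) = 84 + 15.39 = 99.39 → 99
  G: 64 + 0.09×(255−64) = 64 + 17.19 = 81.19 → 81
  B: 58 + 0.09×(255−58) = 58 + 17.73 = 75.73 → 76
  → #63514C
28% tone:
  R: 84 + 0.28×(128−84) = 84 + 12.32 = 96.32 → 96
  G: 64 + 0.28×(128−64) = 64 + 17.92 = 81.92 → 82
  B: 58 + 0.28×(128−58) = 58 + 19.6 = 77.6 → 78
  → #60524E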